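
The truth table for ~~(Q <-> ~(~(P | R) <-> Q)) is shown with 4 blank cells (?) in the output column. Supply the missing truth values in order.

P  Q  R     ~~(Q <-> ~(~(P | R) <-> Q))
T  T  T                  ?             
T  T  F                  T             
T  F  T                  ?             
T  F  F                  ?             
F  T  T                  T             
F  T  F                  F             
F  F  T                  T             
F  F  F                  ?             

Row P=T, Q=T, R=T: (Q <-> ~(~(P | R) <-> Q)) = T, ~(Q <-> ~(~(P | R) <-> Q)) = F, so ~~(Q <-> ~(~(P | R) <-> Q)) = T.
Row P=T, Q=F, R=T: (Q <-> ~(~(P | R) <-> Q)) = T, ~(Q <-> ~(~(P | R) <-> Q)) = F, so ~~(Q <-> ~(~(P | R) <-> Q)) = T.
Row P=T, Q=F, R=F: (Q <-> ~(~(P | R) <-> Q)) = T, ~(Q <-> ~(~(P | R) <-> Q)) = F, so ~~(Q <-> ~(~(P | R) <-> Q)) = T.
Row P=F, Q=F, R=F: (Q <-> ~(~(P | R) <-> Q)) = F, ~(Q <-> ~(~(P | R) <-> Q)) = T, so ~~(Q <-> ~(~(P | R) <-> Q)) = F.

T, T, T, F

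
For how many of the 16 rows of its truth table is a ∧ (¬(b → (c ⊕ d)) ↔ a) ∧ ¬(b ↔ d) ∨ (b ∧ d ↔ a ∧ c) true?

a | b | c | d | (c ⊕ d) | (b → (c ⊕ d)) | ¬(b → (c ⊕ d)) | (¬(b → (c ⊕ d)) ↔ a) | (b ↔ d) | ¬(b ↔ d) | (b ∧ d) | (a ∧ c) | ((b ∧ d) ↔ (a ∧ c)) | φ
- | - | - | - | ------- | ------------- | -------------- | -------------------- | ------- | -------- | ------- | ------- | ------------------- | -
1 | 1 | 1 | 1 |    0    |       0       |       1        |          1           |    1    |    0     |    1    |    1    |          1          | 1
1 | 1 | 1 | 0 |    1    |       1       |       0        |          0           |    0    |    1     |    0    |    1    |          0          | 0
1 | 1 | 0 | 1 |    1    |       1       |       0        |          0           |    1    |    0     |    1    |    0    |          0          | 0
1 | 1 | 0 | 0 |    0    |       0       |       1        |          1           |    0    |    1     |    0    |    0    |          1          | 1
1 | 0 | 1 | 1 |    0    |       1       |       0        |          0           |    0    |    1     |    0    |    1    |          0          | 0
1 | 0 | 1 | 0 |    1    |       1       |       0        |          0           |    1    |    0     |    0    |    1    |          0          | 0
1 | 0 | 0 | 1 |    1    |       1       |       0        |          0           |    0    |    1     |    0    |    0    |          1          | 1
1 | 0 | 0 | 0 |    0    |       1       |       0        |          0           |    1    |    0     |    0    |    0    |          1          | 1
0 | 1 | 1 | 1 |    0    |       0       |       1        |          0           |    1    |    0     |    1    |    0    |          0          | 0
0 | 1 | 1 | 0 |    1    |       1       |       0        |          1           |    0    |    1     |    0    |    0    |          1          | 1
0 | 1 | 0 | 1 |    1    |       1       |       0        |          1           |    1    |    0     |    1    |    0    |          0          | 0
0 | 1 | 0 | 0 |    0    |       0       |       1        |          0           |    0    |    1     |    0    |    0    |          1          | 1
0 | 0 | 1 | 1 |    0    |       1       |       0        |          1           |    0    |    1     |    0    |    0    |          1          | 1
0 | 0 | 1 | 0 |    1    |       1       |       0        |          1           |    1    |    0     |    0    |    0    |          1          | 1
0 | 0 | 0 | 1 |    1    |       1       |       0        |          1           |    0    |    1     |    0    |    0    |          1          | 1
0 | 0 | 0 | 0 |    0    |       1       |       0        |          1           |    1    |    0     |    0    |    0    |          1          | 1
The formula is true on 10 of the 16 rows.

10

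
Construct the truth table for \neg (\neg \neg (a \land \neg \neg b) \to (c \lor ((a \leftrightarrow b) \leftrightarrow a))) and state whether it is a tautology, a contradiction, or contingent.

a | b | c | φ
- | - | - | -
1 | 1 | 1 | 0
1 | 1 | 0 | 0
1 | 0 | 1 | 0
1 | 0 | 0 | 0
0 | 1 | 1 | 0
0 | 1 | 0 | 0
0 | 0 | 1 | 0
0 | 0 | 0 | 0
Every row is 0, so the formula is a contradiction.

contradiction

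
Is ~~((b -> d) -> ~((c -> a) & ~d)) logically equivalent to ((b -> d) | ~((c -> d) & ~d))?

not equivalent

a | b | c | d | φ | ψ
- | - | - | - | - | -
1 | 1 | 1 | 1 | 1 | 1
1 | 1 | 1 | 0 | 1 | 1
1 | 1 | 0 | 1 | 1 | 1
1 | 1 | 0 | 0 | 1 | 0
1 | 0 | 1 | 1 | 1 | 1
1 | 0 | 1 | 0 | 0 | 1
1 | 0 | 0 | 1 | 1 | 1
1 | 0 | 0 | 0 | 0 | 1
0 | 1 | 1 | 1 | 1 | 1
0 | 1 | 1 | 0 | 1 | 1
0 | 1 | 0 | 1 | 1 | 1
0 | 1 | 0 | 0 | 1 | 0
0 | 0 | 1 | 1 | 1 | 1
0 | 0 | 1 | 0 | 1 | 1
0 | 0 | 0 | 1 | 1 | 1
0 | 0 | 0 | 0 | 0 | 1
The columns differ at a=1, b=1, c=0, d=0 (φ=1, ψ=0), so they are not equivalent.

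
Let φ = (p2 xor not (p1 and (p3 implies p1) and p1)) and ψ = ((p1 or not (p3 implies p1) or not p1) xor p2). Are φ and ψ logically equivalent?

not equivalent

p1  p2  p3  |  φ  ψ
F   F   F   |  T  T
F   F   T   |  T  T
F   T   F   |  F  F
F   T   T   |  F  F
T   F   F   |  F  T
T   F   T   |  F  T
T   T   F   |  T  F
T   T   T   |  T  F
The columns differ at p1=T, p2=F, p3=F (φ=F, ψ=T), so they are not equivalent.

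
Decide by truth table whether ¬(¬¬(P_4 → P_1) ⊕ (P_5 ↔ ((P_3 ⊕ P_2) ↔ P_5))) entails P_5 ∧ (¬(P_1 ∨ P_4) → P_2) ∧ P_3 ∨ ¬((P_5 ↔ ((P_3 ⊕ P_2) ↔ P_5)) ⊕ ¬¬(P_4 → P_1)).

P_1 | P_2 | P_3 | P_4 | P_5 || φ | ψ
 1  |  1  |  1  |  1  |  1  || 0 | 1
 1  |  1  |  1  |  1  |  0  || 0 | 0
 1  |  1  |  1  |  0  |  1  || 0 | 1
 1  |  1  |  1  |  0  |  0  || 0 | 0
 1  |  1  |  0  |  1  |  1  || 1 | 1
 1  |  1  |  0  |  1  |  0  || 1 | 1
 1  |  1  |  0  |  0  |  1  || 1 | 1
 1  |  1  |  0  |  0  |  0  || 1 | 1
 1  |  0  |  1  |  1  |  1  || 1 | 1
 1  |  0  |  1  |  1  |  0  || 1 | 1
 1  |  0  |  1  |  0  |  1  || 1 | 1
 1  |  0  |  1  |  0  |  0  || 1 | 1
 1  |  0  |  0  |  1  |  1  || 0 | 0
 1  |  0  |  0  |  1  |  0  || 0 | 0
 1  |  0  |  0  |  0  |  1  || 0 | 0
 1  |  0  |  0  |  0  |  0  || 0 | 0
 0  |  1  |  1  |  1  |  1  || 1 | 1
 0  |  1  |  1  |  1  |  0  || 1 | 1
 0  |  1  |  1  |  0  |  1  || 0 | 1
 0  |  1  |  1  |  0  |  0  || 0 | 0
 0  |  1  |  0  |  1  |  1  || 0 | 0
 0  |  1  |  0  |  1  |  0  || 0 | 0
 0  |  1  |  0  |  0  |  1  || 1 | 1
 0  |  1  |  0  |  0  |  0  || 1 | 1
 0  |  0  |  1  |  1  |  1  || 0 | 1
 0  |  0  |  1  |  1  |  0  || 0 | 0
 0  |  0  |  1  |  0  |  1  || 1 | 1
 0  |  0  |  1  |  0  |  0  || 1 | 1
 0  |  0  |  0  |  1  |  1  || 1 | 1
 0  |  0  |  0  |  1  |  0  || 1 | 1
 0  |  0  |  0  |  0  |  1  || 0 | 0
 0  |  0  |  0  |  0  |  0  || 0 | 0
In every row where φ is true, ψ is also true, so φ ⊨ ψ.

yes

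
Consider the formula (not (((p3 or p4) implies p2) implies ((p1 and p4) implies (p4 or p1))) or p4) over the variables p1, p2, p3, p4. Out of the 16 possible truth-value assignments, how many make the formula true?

8

p1  p2  p3  p4  |  φ
T   T   T   T   |  T
T   T   T   F   |  F
T   T   F   T   |  T
T   T   F   F   |  F
T   F   T   T   |  T
T   F   T   F   |  F
T   F   F   T   |  T
T   F   F   F   |  F
F   T   T   T   |  T
F   T   T   F   |  F
F   T   F   T   |  T
F   T   F   F   |  F
F   F   T   T   |  T
F   F   T   F   |  F
F   F   F   T   |  T
F   F   F   F   |  F
The formula is true on 8 of the 16 rows.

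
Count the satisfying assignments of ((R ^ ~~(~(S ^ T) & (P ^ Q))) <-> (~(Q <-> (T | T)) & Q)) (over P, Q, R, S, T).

16

P | Q | R | S | T || φ
1 | 1 | 1 | 1 | 1 || 0
1 | 1 | 1 | 1 | 0 || 1
1 | 1 | 1 | 0 | 1 || 0
1 | 1 | 1 | 0 | 0 || 1
1 | 1 | 0 | 1 | 1 || 1
1 | 1 | 0 | 1 | 0 || 0
1 | 1 | 0 | 0 | 1 || 1
1 | 1 | 0 | 0 | 0 || 0
1 | 0 | 1 | 1 | 1 || 1
1 | 0 | 1 | 1 | 0 || 0
1 | 0 | 1 | 0 | 1 || 0
1 | 0 | 1 | 0 | 0 || 1
1 | 0 | 0 | 1 | 1 || 0
1 | 0 | 0 | 1 | 0 || 1
1 | 0 | 0 | 0 | 1 || 1
1 | 0 | 0 | 0 | 0 || 0
0 | 1 | 1 | 1 | 1 || 1
0 | 1 | 1 | 1 | 0 || 1
0 | 1 | 1 | 0 | 1 || 0
0 | 1 | 1 | 0 | 0 || 0
0 | 1 | 0 | 1 | 1 || 0
0 | 1 | 0 | 1 | 0 || 0
0 | 1 | 0 | 0 | 1 || 1
0 | 1 | 0 | 0 | 0 || 1
0 | 0 | 1 | 1 | 1 || 0
0 | 0 | 1 | 1 | 0 || 0
0 | 0 | 1 | 0 | 1 || 0
0 | 0 | 1 | 0 | 0 || 0
0 | 0 | 0 | 1 | 1 || 1
0 | 0 | 0 | 1 | 0 || 1
0 | 0 | 0 | 0 | 1 || 1
0 | 0 | 0 | 0 | 0 || 1
The formula is true on 16 of the 32 rows.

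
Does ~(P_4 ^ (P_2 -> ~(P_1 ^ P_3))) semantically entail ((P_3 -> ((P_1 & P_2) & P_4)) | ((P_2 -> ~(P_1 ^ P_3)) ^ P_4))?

no

P_1 | P_2 | P_3 | P_4 || φ | ψ
 T  |  T  |  T  |  T  || T | T
 T  |  T  |  T  |  F  || F | T
 T  |  T  |  F  |  T  || F | T
 T  |  T  |  F  |  F  || T | T
 T  |  F  |  T  |  T  || T | F
 T  |  F  |  T  |  F  || F | T
 T  |  F  |  F  |  T  || T | T
 T  |  F  |  F  |  F  || F | T
 F  |  T  |  T  |  T  || F | T
 F  |  T  |  T  |  F  || T | F
 F  |  T  |  F  |  T  || T | T
 F  |  T  |  F  |  F  || F | T
 F  |  F  |  T  |  T  || T | F
 F  |  F  |  T  |  F  || F | T
 F  |  F  |  F  |  T  || T | T
 F  |  F  |  F  |  F  || F | T
At P_1=T, P_2=F, P_3=T, P_4=T we have φ true but ψ false, so φ does not entail ψ.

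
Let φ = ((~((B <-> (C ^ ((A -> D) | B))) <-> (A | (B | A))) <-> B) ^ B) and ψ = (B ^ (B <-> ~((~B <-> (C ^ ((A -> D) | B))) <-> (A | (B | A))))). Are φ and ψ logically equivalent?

not equivalent

A  B  C  D  |  φ  ψ
1  1  1  1  |  0  1
1  1  1  0  |  0  1
1  1  0  1  |  1  0
1  1  0  0  |  1  0
1  0  1  1  |  1  0
1  0  1  0  |  0  1
1  0  0  1  |  0  1
1  0  0  0  |  1  0
0  1  1  1  |  0  1
0  1  1  0  |  0  1
0  1  0  1  |  1  0
0  1  0  0  |  1  0
0  0  1  1  |  0  1
0  0  1  0  |  0  1
0  0  0  1  |  1  0
0  0  0  0  |  1  0
The columns differ at A=1, B=1, C=1, D=1 (φ=0, ψ=1), so they are not equivalent.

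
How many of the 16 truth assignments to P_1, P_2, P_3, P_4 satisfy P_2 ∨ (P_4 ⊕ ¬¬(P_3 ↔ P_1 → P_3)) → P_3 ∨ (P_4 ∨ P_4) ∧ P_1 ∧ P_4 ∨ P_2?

14

 P_1  |  P_2  |  P_3  |  P_4  ||   φ  
False | False | False | False ||  True
False | False | False |  True || False
False | False |  True | False ||  True
False | False |  True |  True ||  True
False |  True | False | False ||  True
False |  True | False |  True ||  True
False |  True |  True | False ||  True
False |  True |  True |  True ||  True
 True | False | False | False || False
 True | False | False |  True ||  True
 True | False |  True | False ||  True
 True | False |  True |  True ||  True
 True |  True | False | False ||  True
 True |  True | False |  True ||  True
 True |  True |  True | False ||  True
 True |  True |  True |  True ||  True
The formula is true on 14 of the 16 rows.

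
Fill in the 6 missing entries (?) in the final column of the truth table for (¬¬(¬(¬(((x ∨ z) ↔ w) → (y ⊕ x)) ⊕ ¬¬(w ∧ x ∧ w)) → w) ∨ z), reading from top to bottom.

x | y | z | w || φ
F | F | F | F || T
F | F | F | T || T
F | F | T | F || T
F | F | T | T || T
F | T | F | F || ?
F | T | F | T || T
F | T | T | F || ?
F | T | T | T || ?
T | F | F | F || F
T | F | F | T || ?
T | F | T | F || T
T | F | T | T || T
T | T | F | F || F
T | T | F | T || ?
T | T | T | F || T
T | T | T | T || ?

Row x=F, y=T, z=F, w=F: ¬¬(¬(¬(((x ∨ z) ↔ w) → (y ⊕ x)) ⊕ ¬¬(w ∧ x ∧ w)) → w) = F, so the formula = F.
Row x=F, y=T, z=T, w=F: ¬¬(¬(¬(((x ∨ z) ↔ w) → (y ⊕ x)) ⊕ ¬¬(w ∧ x ∧ w)) → w) = F, so the formula = T.
Row x=F, y=T, z=T, w=T: ¬¬(¬(¬(((x ∨ z) ↔ w) → (y ⊕ x)) ⊕ ¬¬(w ∧ x ∧ w)) → w) = T, so the formula = T.
Row x=T, y=F, z=F, w=T: ¬¬(¬(¬(((x ∨ z) ↔ w) → (y ⊕ x)) ⊕ ¬¬(w ∧ x ∧ w)) → w) = T, so the formula = T.
Row x=T, y=T, z=F, w=T: ¬¬(¬(¬(((x ∨ z) ↔ w) → (y ⊕ x)) ⊕ ¬¬(w ∧ x ∧ w)) → w) = T, so the formula = T.
Row x=T, y=T, z=T, w=T: ¬¬(¬(¬(((x ∨ z) ↔ w) → (y ⊕ x)) ⊕ ¬¬(w ∧ x ∧ w)) → w) = T, so the formula = T.

F, T, T, T, T, T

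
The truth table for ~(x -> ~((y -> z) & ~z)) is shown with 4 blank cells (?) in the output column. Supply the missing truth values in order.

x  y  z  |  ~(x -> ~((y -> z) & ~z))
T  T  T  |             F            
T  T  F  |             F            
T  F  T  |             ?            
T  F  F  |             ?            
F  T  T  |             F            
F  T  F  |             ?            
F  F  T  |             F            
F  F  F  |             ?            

Row x=T, y=F, z=T: ~((y -> z) & ~z) = T, (x -> ~((y -> z) & ~z)) = T, so ~(x -> ~((y -> z) & ~z)) = F.
Row x=T, y=F, z=F: ~((y -> z) & ~z) = F, (x -> ~((y -> z) & ~z)) = F, so ~(x -> ~((y -> z) & ~z)) = T.
Row x=F, y=T, z=F: ~((y -> z) & ~z) = T, (x -> ~((y -> z) & ~z)) = T, so ~(x -> ~((y -> z) & ~z)) = F.
Row x=F, y=F, z=F: ~((y -> z) & ~z) = F, (x -> ~((y -> z) & ~z)) = T, so ~(x -> ~((y -> z) & ~z)) = F.

F, T, F, F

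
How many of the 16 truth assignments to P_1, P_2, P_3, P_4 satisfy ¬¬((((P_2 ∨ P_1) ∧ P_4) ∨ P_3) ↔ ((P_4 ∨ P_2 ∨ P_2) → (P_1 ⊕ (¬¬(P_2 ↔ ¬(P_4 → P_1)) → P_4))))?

P_1 | P_2 | P_3 | P_4 || (P_2 ∨ P_1) | ((P_2 ∨ P_1) ∧ P_4) | (((P_2 ∨ P_1) ∧ P_4) ∨ P_3) | (P_4 ∨ P_2 ∨ P_2) | (P_4 → P_1) | ¬(P_4 → P_1) | (P_2 ↔ ¬(P_4 → P_1)) | ¬(P_2 ↔ ¬(P_4 → P_1)) | ¬¬(P_2 ↔ ¬(P_4 → P_1)) | φ
 T  |  T  |  T  |  T  ||      T      |          T          |              T              |         T         |      T      |      F       |          F           |           T           |           F            | F
 T  |  T  |  T  |  F  ||      T      |          F          |              T              |         T         |      T      |      F       |          F           |           T           |           F            | F
 T  |  T  |  F  |  T  ||      T      |          T          |              T              |         T         |      T      |      F       |          F           |           T           |           F            | F
 T  |  T  |  F  |  F  ||      T      |          F          |              F              |         T         |      T      |      F       |          F           |           T           |           F            | T
 T  |  F  |  T  |  T  ||      T      |          T          |              T              |         T         |      T      |      F       |          T           |           F           |           T            | F
 T  |  F  |  T  |  F  ||      T      |          F          |              T              |         F         |      T      |      F       |          T           |           F           |           T            | T
 T  |  F  |  F  |  T  ||      T      |          T          |              T              |         T         |      T      |      F       |          T           |           F           |           T            | F
 T  |  F  |  F  |  F  ||      T      |          F          |              F              |         F         |      T      |      F       |          T           |           F           |           T            | F
 F  |  T  |  T  |  T  ||      T      |          T          |              T              |         T         |      F      |      T       |          T           |           F           |           T            | T
 F  |  T  |  T  |  F  ||      T      |          F          |              T              |         T         |      T      |      F       |          F           |           T           |           F            | T
 F  |  T  |  F  |  T  ||      T      |          T          |              T              |         T         |      F      |      T       |          T           |           F           |           T            | T
 F  |  T  |  F  |  F  ||      T      |          F          |              F              |         T         |      T      |      F       |          F           |           T           |           F            | F
 F  |  F  |  T  |  T  ||      F      |          F          |              T              |         T         |      F      |      T       |          F           |           T           |           F            | T
 F  |  F  |  T  |  F  ||      F      |          F          |              T              |         F         |      T      |      F       |          T           |           F           |           T            | T
 F  |  F  |  F  |  T  ||      F      |          F          |              F              |         T         |      F      |      T       |          F           |           T           |           F            | F
 F  |  F  |  F  |  F  ||      F      |          F          |              F              |         F         |      T      |      F       |          T           |           F           |           T            | F
The formula is true on 7 of the 16 rows.

7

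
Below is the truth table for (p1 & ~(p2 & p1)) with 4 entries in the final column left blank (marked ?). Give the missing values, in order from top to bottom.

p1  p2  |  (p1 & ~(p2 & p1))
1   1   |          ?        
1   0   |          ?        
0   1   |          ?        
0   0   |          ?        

0, 1, 0, 0

Row p1=1, p2=1: ~(p2 & p1) = 0, so (p1 & ~(p2 & p1)) = 0.
Row p1=1, p2=0: ~(p2 & p1) = 1, so (p1 & ~(p2 & p1)) = 1.
Row p1=0, p2=1: ~(p2 & p1) = 1, so (p1 & ~(p2 & p1)) = 0.
Row p1=0, p2=0: ~(p2 & p1) = 1, so (p1 & ~(p2 & p1)) = 0.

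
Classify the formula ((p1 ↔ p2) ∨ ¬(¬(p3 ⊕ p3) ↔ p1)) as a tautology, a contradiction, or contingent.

contingent

p1  p2  p3  |  (p1 ↔ p2)  (p3 ⊕ p3)  ¬(p3 ⊕ p3)  (¬(p3 ⊕ p3) ↔ p1)  ¬(¬(p3 ⊕ p3) ↔ p1)  φ
1   1   1   |      1          0          1               1                  0           1
1   1   0   |      1          0          1               1                  0           1
1   0   1   |      0          0          1               1                  0           0
1   0   0   |      0          0          1               1                  0           0
0   1   1   |      0          0          1               0                  1           1
0   1   0   |      0          0          1               0                  1           1
0   0   1   |      1          0          1               0                  1           1
0   0   0   |      1          0          1               0                  1           1
6 of 8 rows are 1, so the formula is contingent.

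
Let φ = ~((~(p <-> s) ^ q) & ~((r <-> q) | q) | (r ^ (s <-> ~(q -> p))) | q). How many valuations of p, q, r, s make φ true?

3

p  q  r  s     (p <-> s)  ~(p <-> s)  (~(p <-> s) ^ q)  (r <-> q)  ((r <-> q) | q)  ~((r <-> q) | q)  (q -> p)  ~(q -> p)  (s <-> ~(q -> p))  (r ^ (s <-> ~(q -> p)))  φ
T  T  T  T         T          F              T              T             T                F             T          F              F                     T             F
T  T  T  F         F          T              F              T             T                F             T          F              T                     F             F
T  T  F  T         T          F              T              F             T                F             T          F              F                     F             F
T  T  F  F         F          T              F              F             T                F             T          F              T                     T             F
T  F  T  T         T          F              F              F             F                T             T          F              F                     T             F
T  F  T  F         F          T              T              F             F                T             T          F              T                     F             F
T  F  F  T         T          F              F              T             T                F             T          F              F                     F             T
T  F  F  F         F          T              T              T             T                F             T          F              T                     T             F
F  T  T  T         F          T              F              T             T                F             F          T              T                     F             F
F  T  T  F         T          F              T              T             T                F             F          T              F                     T             F
F  T  F  T         F          T              F              F             T                F             F          T              T                     T             F
F  T  F  F         T          F              T              F             T                F             F          T              F                     F             F
F  F  T  T         F          T              T              F             F                T             T          F              F                     T             F
F  F  T  F         T          F              F              F             F                T             T          F              T                     F             T
F  F  F  T         F          T              T              T             T                F             T          F              F                     F             T
F  F  F  F         T          F              F              T             T                F             T          F              T                     T             F
The formula is true on 3 of the 16 rows.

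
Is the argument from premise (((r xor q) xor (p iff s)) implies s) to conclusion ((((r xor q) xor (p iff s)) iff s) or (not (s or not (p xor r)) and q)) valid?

no

  p   |   q   |   r   |   s   |   φ   |   ψ  
----- | ----- | ----- | ----- | ----- | -----
 True |  True |  True |  True |  True |  True
 True |  True |  True | False |  True |  True
 True |  True | False |  True |  True | False
 True |  True | False | False | False |  True
 True | False |  True |  True |  True | False
 True | False |  True | False | False | False
 True | False | False |  True |  True |  True
 True | False | False | False |  True |  True
False |  True |  True |  True |  True | False
False |  True |  True | False | False |  True
False |  True | False |  True |  True |  True
False |  True | False | False |  True |  True
False | False |  True |  True |  True |  True
False | False |  True | False |  True |  True
False | False | False |  True |  True | False
False | False | False | False | False | False
At p=True, q=True, r=False, s=True we have φ true but ψ false, so φ does not entail ψ.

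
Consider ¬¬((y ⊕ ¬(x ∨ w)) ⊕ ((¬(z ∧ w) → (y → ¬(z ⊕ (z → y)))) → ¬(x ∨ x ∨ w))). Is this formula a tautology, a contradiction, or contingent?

x  y  z  w  |  φ
F  F  F  F  |  F
F  F  F  T  |  F
F  F  T  F  |  F
F  F  T  T  |  F
F  T  F  F  |  T
F  T  F  T  |  F
F  T  T  F  |  T
F  T  T  T  |  T
T  F  F  F  |  F
T  F  F  T  |  F
T  F  T  F  |  F
T  F  T  T  |  F
T  T  F  F  |  F
T  T  F  T  |  F
T  T  T  F  |  T
T  T  T  T  |  T
5 of 16 rows are T, so the formula is contingent.

contingent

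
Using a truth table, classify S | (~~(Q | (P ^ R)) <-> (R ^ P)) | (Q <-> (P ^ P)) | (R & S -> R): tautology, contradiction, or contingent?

P | Q | R | S | φ
- | - | - | - | -
1 | 1 | 1 | 1 | 1
1 | 1 | 1 | 0 | 1
1 | 1 | 0 | 1 | 1
1 | 1 | 0 | 0 | 1
1 | 0 | 1 | 1 | 1
1 | 0 | 1 | 0 | 1
1 | 0 | 0 | 1 | 1
1 | 0 | 0 | 0 | 1
0 | 1 | 1 | 1 | 1
0 | 1 | 1 | 0 | 1
0 | 1 | 0 | 1 | 1
0 | 1 | 0 | 0 | 1
0 | 0 | 1 | 1 | 1
0 | 0 | 1 | 0 | 1
0 | 0 | 0 | 1 | 1
0 | 0 | 0 | 0 | 1
Every row is 1, so the formula is a tautology.

tautology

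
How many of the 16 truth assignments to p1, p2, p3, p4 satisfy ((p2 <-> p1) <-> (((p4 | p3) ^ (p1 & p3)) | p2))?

p1  p2  p3  p4  |  φ
1   1   1   1   |  1
1   1   1   0   |  1
1   1   0   1   |  1
1   1   0   0   |  1
1   0   1   1   |  1
1   0   1   0   |  1
1   0   0   1   |  0
1   0   0   0   |  1
0   1   1   1   |  0
0   1   1   0   |  0
0   1   0   1   |  0
0   1   0   0   |  0
0   0   1   1   |  1
0   0   1   0   |  1
0   0   0   1   |  1
0   0   0   0   |  0
The formula is true on 10 of the 16 rows.

10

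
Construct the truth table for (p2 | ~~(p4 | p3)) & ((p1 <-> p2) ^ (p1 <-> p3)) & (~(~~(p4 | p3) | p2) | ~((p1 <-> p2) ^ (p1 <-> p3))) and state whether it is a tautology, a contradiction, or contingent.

contradiction

  p1     p2     p3     p4      (p4 | p3)  ~(p4 | p3)  ~~(p4 | p3)  (p2 | ~~(p4 | p3))  (p1 <-> p2)  (p1 <-> p3)  ((p1 <-> p2) ^ (p1 <-> p3))  (~~(p4 | p3) | p2)  ~(~~(p4 | p3) | p2)  ~((p1 <-> p2) ^ (p1 <-> p3))    φ  
False  False  False  False       False       True        False           False             True         True                False                   False                 True                     True              False
False  False  False   True        True      False         True            True             True         True                False                    True                False                     True              False
False  False   True  False        True      False         True            True             True        False                 True                    True                False                    False              False
False  False   True   True        True      False         True            True             True        False                 True                    True                False                    False              False
False   True  False  False       False       True        False            True            False         True                 True                    True                False                    False              False
False   True  False   True        True      False         True            True            False         True                 True                    True                False                    False              False
False   True   True  False        True      False         True            True            False        False                False                    True                False                     True              False
False   True   True   True        True      False         True            True            False        False                False                    True                False                     True              False
 True  False  False  False       False       True        False           False            False        False                False                   False                 True                     True              False
 True  False  False   True        True      False         True            True            False        False                False                    True                False                     True              False
 True  False   True  False        True      False         True            True            False         True                 True                    True                False                    False              False
 True  False   True   True        True      False         True            True            False         True                 True                    True                False                    False              False
 True   True  False  False       False       True        False            True             True        False                 True                    True                False                    False              False
 True   True  False   True        True      False         True            True             True        False                 True                    True                False                    False              False
 True   True   True  False        True      False         True            True             True         True                False                    True                False                     True              False
 True   True   True   True        True      False         True            True             True         True                False                    True                False                     True              False
Every row is False, so the formula is a contradiction.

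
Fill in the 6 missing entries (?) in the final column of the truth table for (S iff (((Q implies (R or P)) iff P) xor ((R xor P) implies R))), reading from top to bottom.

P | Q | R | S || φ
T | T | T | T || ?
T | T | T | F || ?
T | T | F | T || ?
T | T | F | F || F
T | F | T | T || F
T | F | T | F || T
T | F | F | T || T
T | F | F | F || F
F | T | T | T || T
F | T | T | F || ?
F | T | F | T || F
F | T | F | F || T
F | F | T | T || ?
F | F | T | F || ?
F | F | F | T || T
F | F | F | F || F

Row P=T, Q=T, R=T, S=T: (((Q implies (R or P)) iff P) xor ((R xor P) implies R)) = F, so the formula = F.
Row P=T, Q=T, R=T, S=F: (((Q implies (R or P)) iff P) xor ((R xor P) implies R)) = F, so the formula = T.
Row P=T, Q=T, R=F, S=T: (((Q implies (R or P)) iff P) xor ((R xor P) implies R)) = T, so the formula = T.
Row P=F, Q=T, R=T, S=F: (((Q implies (R or P)) iff P) xor ((R xor P) implies R)) = T, so the formula = F.
Row P=F, Q=F, R=T, S=T: (((Q implies (R or P)) iff P) xor ((R xor P) implies R)) = T, so the formula = T.
Row P=F, Q=F, R=T, S=F: (((Q implies (R or P)) iff P) xor ((R xor P) implies R)) = T, so the formula = F.

F, T, T, F, T, F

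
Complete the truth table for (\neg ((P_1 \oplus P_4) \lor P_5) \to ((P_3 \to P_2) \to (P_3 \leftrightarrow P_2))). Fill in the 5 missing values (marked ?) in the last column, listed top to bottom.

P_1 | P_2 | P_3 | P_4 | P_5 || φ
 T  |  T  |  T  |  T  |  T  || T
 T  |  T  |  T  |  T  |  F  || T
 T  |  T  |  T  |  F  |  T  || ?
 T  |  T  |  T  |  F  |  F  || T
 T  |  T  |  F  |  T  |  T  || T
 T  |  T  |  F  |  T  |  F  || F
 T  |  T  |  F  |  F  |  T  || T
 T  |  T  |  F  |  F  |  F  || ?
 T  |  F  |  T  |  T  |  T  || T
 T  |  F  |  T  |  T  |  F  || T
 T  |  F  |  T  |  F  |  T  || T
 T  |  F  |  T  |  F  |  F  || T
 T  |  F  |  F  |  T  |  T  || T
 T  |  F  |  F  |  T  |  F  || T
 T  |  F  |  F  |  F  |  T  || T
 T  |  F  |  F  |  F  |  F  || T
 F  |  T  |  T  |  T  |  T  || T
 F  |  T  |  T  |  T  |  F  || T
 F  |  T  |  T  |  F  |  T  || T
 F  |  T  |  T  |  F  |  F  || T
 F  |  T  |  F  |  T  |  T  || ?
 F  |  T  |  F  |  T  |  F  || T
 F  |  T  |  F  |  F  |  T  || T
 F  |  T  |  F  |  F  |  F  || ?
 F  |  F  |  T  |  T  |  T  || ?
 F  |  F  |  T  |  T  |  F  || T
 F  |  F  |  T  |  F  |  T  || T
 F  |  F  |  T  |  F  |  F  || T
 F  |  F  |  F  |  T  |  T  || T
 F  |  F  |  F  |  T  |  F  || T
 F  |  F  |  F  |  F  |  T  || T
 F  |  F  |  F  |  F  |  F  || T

Row P_1=T, P_2=T, P_3=T, P_4=F, P_5=T: \neg ((P_1 \oplus P_4) \lor P_5) = F, ((P_3 \to P_2) \to (P_3 \leftrightarrow P_2)) = T, so the formula = T.
Row P_1=T, P_2=T, P_3=F, P_4=F, P_5=F: \neg ((P_1 \oplus P_4) \lor P_5) = F, ((P_3 \to P_2) \to (P_3 \leftrightarrow P_2)) = F, so the formula = T.
Row P_1=F, P_2=T, P_3=F, P_4=T, P_5=T: \neg ((P_1 \oplus P_4) \lor P_5) = F, ((P_3 \to P_2) \to (P_3 \leftrightarrow P_2)) = F, so the formula = T.
Row P_1=F, P_2=T, P_3=F, P_4=F, P_5=F: \neg ((P_1 \oplus P_4) \lor P_5) = T, ((P_3 \to P_2) \to (P_3 \leftrightarrow P_2)) = F, so the formula = F.
Row P_1=F, P_2=F, P_3=T, P_4=T, P_5=T: \neg ((P_1 \oplus P_4) \lor P_5) = F, ((P_3 \to P_2) \to (P_3 \leftrightarrow P_2)) = T, so the formula = T.

T, T, T, F, T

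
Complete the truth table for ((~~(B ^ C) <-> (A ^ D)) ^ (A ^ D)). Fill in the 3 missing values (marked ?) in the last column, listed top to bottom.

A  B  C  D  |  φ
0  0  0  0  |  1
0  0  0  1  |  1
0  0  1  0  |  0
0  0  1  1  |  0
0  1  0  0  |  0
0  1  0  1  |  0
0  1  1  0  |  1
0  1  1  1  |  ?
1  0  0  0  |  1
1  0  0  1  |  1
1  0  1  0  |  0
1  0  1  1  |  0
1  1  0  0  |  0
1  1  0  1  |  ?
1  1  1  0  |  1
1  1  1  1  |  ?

1, 0, 1

Row A=0, B=1, C=1, D=1: (~~(B ^ C) <-> (A ^ D)) = 0, (A ^ D) = 1, so the formula = 1.
Row A=1, B=1, C=0, D=1: (~~(B ^ C) <-> (A ^ D)) = 0, (A ^ D) = 0, so the formula = 0.
Row A=1, B=1, C=1, D=1: (~~(B ^ C) <-> (A ^ D)) = 1, (A ^ D) = 0, so the formula = 1.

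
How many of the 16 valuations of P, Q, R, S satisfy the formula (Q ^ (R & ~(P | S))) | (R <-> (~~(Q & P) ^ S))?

P  Q  R  S     (P | S)  ~(P | S)  (R & ~(P | S))  (Q ^ (R & ~(P | S)))  (Q & P)  ~(Q & P)  ~~(Q & P)  (~~(Q & P) ^ S)  (R <-> (~~(Q & P) ^ S))  φ
1  1  1  1        1        0            0                  1               1        0          1             0                    0             1
1  1  1  0        1        0            0                  1               1        0          1             1                    1             1
1  1  0  1        1        0            0                  1               1        0          1             0                    1             1
1  1  0  0        1        0            0                  1               1        0          1             1                    0             1
1  0  1  1        1        0            0                  0               0        1          0             1                    1             1
1  0  1  0        1        0            0                  0               0        1          0             0                    0             0
1  0  0  1        1        0            0                  0               0        1          0             1                    0             0
1  0  0  0        1        0            0                  0               0        1          0             0                    1             1
0  1  1  1        1        0            0                  1               0        1          0             1                    1             1
0  1  1  0        0        1            1                  0               0        1          0             0                    0             0
0  1  0  1        1        0            0                  1               0        1          0             1                    0             1
0  1  0  0        0        1            0                  1               0        1          0             0                    1             1
0  0  1  1        1        0            0                  0               0        1          0             1                    1             1
0  0  1  0        0        1            1                  1               0        1          0             0                    0             1
0  0  0  1        1        0            0                  0               0        1          0             1                    0             0
0  0  0  0        0        1            0                  0               0        1          0             0                    1             1
The formula is true on 12 of the 16 rows.

12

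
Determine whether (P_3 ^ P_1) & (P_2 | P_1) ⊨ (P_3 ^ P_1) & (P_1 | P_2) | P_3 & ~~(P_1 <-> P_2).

yes

P_1 | P_2 | P_3 | φ | ψ
--- | --- | --- | - | -
 F  |  F  |  F  | F | F
 F  |  F  |  T  | F | T
 F  |  T  |  F  | F | F
 F  |  T  |  T  | T | T
 T  |  F  |  F  | T | T
 T  |  F  |  T  | F | F
 T  |  T  |  F  | T | T
 T  |  T  |  T  | F | T
In every row where φ is true, ψ is also true, so φ ⊨ ψ.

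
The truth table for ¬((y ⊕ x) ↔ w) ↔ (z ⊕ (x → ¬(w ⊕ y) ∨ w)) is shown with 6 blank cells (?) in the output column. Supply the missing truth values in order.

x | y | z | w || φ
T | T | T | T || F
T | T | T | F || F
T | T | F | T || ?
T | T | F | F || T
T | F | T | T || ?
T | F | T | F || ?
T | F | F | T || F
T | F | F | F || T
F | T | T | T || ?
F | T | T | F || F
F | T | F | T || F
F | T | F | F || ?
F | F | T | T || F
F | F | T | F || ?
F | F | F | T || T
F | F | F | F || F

Row x=T, y=T, z=F, w=T: ¬((y ⊕ x) ↔ w) = T, (z ⊕ (x → ¬(w ⊕ y) ∨ w)) = T, so the formula = T.
Row x=T, y=F, z=T, w=T: ¬((y ⊕ x) ↔ w) = F, (z ⊕ (x → ¬(w ⊕ y) ∨ w)) = F, so the formula = T.
Row x=T, y=F, z=T, w=F: ¬((y ⊕ x) ↔ w) = T, (z ⊕ (x → ¬(w ⊕ y) ∨ w)) = F, so the formula = F.
Row x=F, y=T, z=T, w=T: ¬((y ⊕ x) ↔ w) = F, (z ⊕ (x → ¬(w ⊕ y) ∨ w)) = F, so the formula = T.
Row x=F, y=T, z=F, w=F: ¬((y ⊕ x) ↔ w) = T, (z ⊕ (x → ¬(w ⊕ y) ∨ w)) = T, so the formula = T.
Row x=F, y=F, z=T, w=F: ¬((y ⊕ x) ↔ w) = F, (z ⊕ (x → ¬(w ⊕ y) ∨ w)) = F, so the formula = T.

T, T, F, T, T, T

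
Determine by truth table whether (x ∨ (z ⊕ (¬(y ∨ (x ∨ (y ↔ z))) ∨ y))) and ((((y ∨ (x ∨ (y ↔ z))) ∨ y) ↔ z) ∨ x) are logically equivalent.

not equivalent

  x   |   y   |   z   ||   φ   |   ψ  
False | False | False || False | False
False | False |  True || False | False
False |  True | False ||  True | False
False |  True |  True || False |  True
 True | False | False ||  True |  True
 True | False |  True ||  True |  True
 True |  True | False ||  True |  True
 True |  True |  True ||  True |  True
The columns differ at x=False, y=True, z=False (φ=True, ψ=False), so they are not equivalent.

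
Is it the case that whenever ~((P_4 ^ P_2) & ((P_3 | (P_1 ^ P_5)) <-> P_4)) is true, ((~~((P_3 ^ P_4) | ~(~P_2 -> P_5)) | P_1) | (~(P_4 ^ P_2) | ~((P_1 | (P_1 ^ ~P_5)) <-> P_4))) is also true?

no

P_1 | P_2 | P_3 | P_4 | P_5 || φ | ψ
 0  |  0  |  0  |  0  |  0  || 1 | 1
 0  |  0  |  0  |  0  |  1  || 1 | 1
 0  |  0  |  0  |  1  |  0  || 1 | 1
 0  |  0  |  0  |  1  |  1  || 0 | 1
 0  |  0  |  1  |  0  |  0  || 1 | 1
 0  |  0  |  1  |  0  |  1  || 1 | 1
 0  |  0  |  1  |  1  |  0  || 0 | 1
 0  |  0  |  1  |  1  |  1  || 0 | 1
 0  |  1  |  0  |  0  |  0  || 0 | 1
 0  |  1  |  0  |  0  |  1  || 1 | 0
 0  |  1  |  0  |  1  |  0  || 1 | 1
 0  |  1  |  0  |  1  |  1  || 1 | 1
 0  |  1  |  1  |  0  |  0  || 1 | 1
 0  |  1  |  1  |  0  |  1  || 1 | 1
 0  |  1  |  1  |  1  |  0  || 1 | 1
 0  |  1  |  1  |  1  |  1  || 1 | 1
 1  |  0  |  0  |  0  |  0  || 1 | 1
 1  |  0  |  0  |  0  |  1  || 1 | 1
 1  |  0  |  0  |  1  |  0  || 0 | 1
 1  |  0  |  0  |  1  |  1  || 1 | 1
 1  |  0  |  1  |  0  |  0  || 1 | 1
 1  |  0  |  1  |  0  |  1  || 1 | 1
 1  |  0  |  1  |  1  |  0  || 0 | 1
 1  |  0  |  1  |  1  |  1  || 0 | 1
 1  |  1  |  0  |  0  |  0  || 1 | 1
 1  |  1  |  0  |  0  |  1  || 0 | 1
 1  |  1  |  0  |  1  |  0  || 1 | 1
 1  |  1  |  0  |  1  |  1  || 1 | 1
 1  |  1  |  1  |  0  |  0  || 1 | 1
 1  |  1  |  1  |  0  |  1  || 1 | 1
 1  |  1  |  1  |  1  |  0  || 1 | 1
 1  |  1  |  1  |  1  |  1  || 1 | 1
At P_1=0, P_2=1, P_3=0, P_4=0, P_5=1 we have φ true but ψ false, so φ does not entail ψ.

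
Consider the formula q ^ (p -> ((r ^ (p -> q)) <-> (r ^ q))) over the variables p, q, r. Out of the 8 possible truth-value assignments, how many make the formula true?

4

p | q | r || (p -> q) | (r ^ (p -> q)) | (r ^ q) | ((r ^ (p -> q)) <-> (r ^ q)) | φ
T | T | T ||    T     |       F        |    F    |              T               | F
T | T | F ||    T     |       T        |    T    |              T               | F
T | F | T ||    F     |       T        |    T    |              T               | T
T | F | F ||    F     |       F        |    F    |              T               | T
F | T | T ||    T     |       F        |    F    |              T               | F
F | T | F ||    T     |       T        |    T    |              T               | F
F | F | T ||    T     |       F        |    T    |              F               | T
F | F | F ||    T     |       T        |    F    |              F               | T
The formula is true on 4 of the 8 rows.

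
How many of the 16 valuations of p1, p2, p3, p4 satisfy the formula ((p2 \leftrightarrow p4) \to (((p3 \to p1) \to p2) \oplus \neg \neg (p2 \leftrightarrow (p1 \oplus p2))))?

p1 | p2 | p3 | p4 || (p2 \leftrightarrow p4) | (p3 \to p1) | ((p3 \to p1) \to p2) | (p1 \oplus p2) | φ
F  | F  | F  | F  ||            T            |      T      |          F           |       F        | T
F  | F  | F  | T  ||            F            |      T      |          F           |       F        | T
F  | F  | T  | F  ||            T            |      F      |          T           |       F        | F
F  | F  | T  | T  ||            F            |      F      |          T           |       F        | T
F  | T  | F  | F  ||            F            |      T      |          T           |       T        | T
F  | T  | F  | T  ||            T            |      T      |          T           |       T        | F
F  | T  | T  | F  ||            F            |      F      |          T           |       T        | T
F  | T  | T  | T  ||            T            |      F      |          T           |       T        | F
T  | F  | F  | F  ||            T            |      T      |          F           |       T        | F
T  | F  | F  | T  ||            F            |      T      |          F           |       T        | T
T  | F  | T  | F  ||            T            |      T      |          F           |       T        | F
T  | F  | T  | T  ||            F            |      T      |          F           |       T        | T
T  | T  | F  | F  ||            F            |      T      |          T           |       F        | T
T  | T  | F  | T  ||            T            |      T      |          T           |       F        | T
T  | T  | T  | F  ||            F            |      T      |          T           |       F        | T
T  | T  | T  | T  ||            T            |      T      |          T           |       F        | T
The formula is true on 11 of the 16 rows.

11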